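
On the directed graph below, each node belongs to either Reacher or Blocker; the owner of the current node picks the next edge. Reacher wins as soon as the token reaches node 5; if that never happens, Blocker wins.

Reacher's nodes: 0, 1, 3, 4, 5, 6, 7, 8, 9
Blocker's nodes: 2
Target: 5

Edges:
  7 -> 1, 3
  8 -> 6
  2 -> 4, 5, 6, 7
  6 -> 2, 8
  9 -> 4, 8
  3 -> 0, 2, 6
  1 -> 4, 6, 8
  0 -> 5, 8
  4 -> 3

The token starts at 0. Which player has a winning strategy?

Reacher

A0 = {5}
A1: add {0} — 0 (Reacher) has 0→5.
0 ∈ A1, so Reacher can force the target.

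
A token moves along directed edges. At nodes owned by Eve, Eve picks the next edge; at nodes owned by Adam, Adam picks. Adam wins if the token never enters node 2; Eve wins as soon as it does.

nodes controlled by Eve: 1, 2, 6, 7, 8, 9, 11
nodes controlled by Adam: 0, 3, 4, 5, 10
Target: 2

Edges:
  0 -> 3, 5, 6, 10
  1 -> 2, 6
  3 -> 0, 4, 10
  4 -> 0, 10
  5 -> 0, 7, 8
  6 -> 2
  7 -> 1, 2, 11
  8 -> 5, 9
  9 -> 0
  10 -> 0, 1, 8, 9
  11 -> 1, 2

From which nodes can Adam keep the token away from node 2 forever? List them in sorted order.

A0 = {2}
A1: add {1, 6, 7, 11} — 1 (Eve) has 1→2; 6 (Eve) has 6→2; 7 (Eve) has 7→2; 11 (Eve) has 11→2.
A2 = A1; e.g. 0 (Adam) can still go to 3. Fixed point.
Eve's attractor = {1, 2, 6, 7, 11}; Adam avoids the target exactly from the complement.

0, 3, 4, 5, 8, 9, 10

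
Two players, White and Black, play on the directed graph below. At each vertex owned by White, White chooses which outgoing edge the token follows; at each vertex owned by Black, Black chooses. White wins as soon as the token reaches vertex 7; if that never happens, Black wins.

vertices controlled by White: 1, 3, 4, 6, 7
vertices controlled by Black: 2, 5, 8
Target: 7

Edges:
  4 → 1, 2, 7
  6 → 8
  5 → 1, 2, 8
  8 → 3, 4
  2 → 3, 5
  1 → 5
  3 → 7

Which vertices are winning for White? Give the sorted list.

A0 = {7}
A1: add {3, 4} — 3 (White) has 3→7; 4 (White) has 4→7.
A2: add {8} — 8 (Black): all of {3, 4} already in.
A3: add {6} — 6 (White) has 6→8.
A4 = A3; e.g. 1 (White) has no edge into A3. Fixed point.
White's winning region = {3, 4, 6, 7, 8}.

3, 4, 6, 7, 8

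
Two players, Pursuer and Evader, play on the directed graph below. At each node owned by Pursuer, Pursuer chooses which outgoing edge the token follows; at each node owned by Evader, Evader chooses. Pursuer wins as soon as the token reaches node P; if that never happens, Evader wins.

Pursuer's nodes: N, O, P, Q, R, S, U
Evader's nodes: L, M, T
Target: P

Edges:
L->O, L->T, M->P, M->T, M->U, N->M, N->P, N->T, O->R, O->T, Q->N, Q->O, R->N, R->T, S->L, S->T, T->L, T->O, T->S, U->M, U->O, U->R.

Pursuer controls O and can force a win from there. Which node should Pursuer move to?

A0 = {P}
A1: add {N} — N (Pursuer) has N→P.
A2: add {Q, R} — Q (Pursuer) has Q→N; R (Pursuer) has R→N.
A3: add {O, U} — O (Pursuer) has O→R; U (Pursuer) has U→R.
A4 = A3; e.g. L (Evader) can still go to T. Fixed point.
From O, successor R is in the attractor (rank 2); the other successor T is not.

R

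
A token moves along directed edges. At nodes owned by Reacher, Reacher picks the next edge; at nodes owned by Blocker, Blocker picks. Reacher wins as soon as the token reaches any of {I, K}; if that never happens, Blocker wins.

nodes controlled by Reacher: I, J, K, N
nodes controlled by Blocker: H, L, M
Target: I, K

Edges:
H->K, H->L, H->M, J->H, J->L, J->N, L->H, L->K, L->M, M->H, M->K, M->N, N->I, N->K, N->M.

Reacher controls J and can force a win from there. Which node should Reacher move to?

N

A0 = {I, K}
A1: add {N} — N (Reacher) has N→I.
A2: add {J} — J (Reacher) has J→N.
A3 = A2; e.g. H (Blocker) can still go to L. Fixed point.
From J, successor N is in the attractor (rank 1); the other successors H, L are not.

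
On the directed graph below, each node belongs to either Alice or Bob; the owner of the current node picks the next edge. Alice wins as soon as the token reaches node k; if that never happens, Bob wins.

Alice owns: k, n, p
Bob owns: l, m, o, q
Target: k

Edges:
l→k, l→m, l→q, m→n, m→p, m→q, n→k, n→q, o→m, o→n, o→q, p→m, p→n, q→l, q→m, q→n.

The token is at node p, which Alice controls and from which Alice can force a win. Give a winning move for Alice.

A0 = {k}
A1: add {n} — n (Alice) has n→k.
A2: add {p} — p (Alice) has p→n.
A3 = A2; e.g. l (Bob) can still go to m. Fixed point.
From p, successor n is in the attractor (rank 1); the other successor m is not.

n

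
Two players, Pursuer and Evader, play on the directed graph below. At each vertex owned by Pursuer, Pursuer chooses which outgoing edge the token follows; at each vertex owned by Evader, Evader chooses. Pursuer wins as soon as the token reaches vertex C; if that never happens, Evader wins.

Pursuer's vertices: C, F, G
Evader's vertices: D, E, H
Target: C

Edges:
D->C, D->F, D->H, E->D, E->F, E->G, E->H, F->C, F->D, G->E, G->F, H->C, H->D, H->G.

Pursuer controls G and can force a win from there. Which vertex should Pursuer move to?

A0 = {C}
A1: add {F} — F (Pursuer) has F→C.
A2: add {G} — G (Pursuer) has G→F.
A3 = A2; e.g. D (Evader) can still go to H. Fixed point.
From G, successor F is in the attractor (rank 1); the other successor E is not.

F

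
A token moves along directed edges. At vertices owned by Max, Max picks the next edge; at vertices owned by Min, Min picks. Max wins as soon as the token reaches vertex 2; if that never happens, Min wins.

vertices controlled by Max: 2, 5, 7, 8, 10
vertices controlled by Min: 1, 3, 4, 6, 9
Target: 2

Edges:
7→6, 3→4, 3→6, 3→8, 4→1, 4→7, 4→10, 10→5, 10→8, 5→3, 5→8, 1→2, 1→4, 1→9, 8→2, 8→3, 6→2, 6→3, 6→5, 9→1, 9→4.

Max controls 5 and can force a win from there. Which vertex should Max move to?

8

A0 = {2}
A1: add {8} — 8 (Max) has 8→2.
A2: add {5, 10} — 5 (Max) has 5→8; 10 (Max) has 10→8.
A3 = A2; e.g. 1 (Min) can still go to 4. Fixed point.
From 5, successor 8 is in the attractor (rank 1); the other successor 3 is not.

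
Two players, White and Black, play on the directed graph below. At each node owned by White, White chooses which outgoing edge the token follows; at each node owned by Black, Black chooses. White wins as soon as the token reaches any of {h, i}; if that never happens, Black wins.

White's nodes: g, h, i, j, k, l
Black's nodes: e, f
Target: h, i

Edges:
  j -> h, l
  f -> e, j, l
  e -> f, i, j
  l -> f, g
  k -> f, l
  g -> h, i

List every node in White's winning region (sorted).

g, h, i, j, k, l

A0 = {h, i}
A1: add {g, j} — g (White) has g→h; j (White) has j→h.
A2: add {l} — l (White) has l→g.
A3: add {k} — k (White) has k→l.
A4 = A3; e.g. e (Black) can still go to f. Fixed point.
White's winning region = {g, h, i, j, k, l}.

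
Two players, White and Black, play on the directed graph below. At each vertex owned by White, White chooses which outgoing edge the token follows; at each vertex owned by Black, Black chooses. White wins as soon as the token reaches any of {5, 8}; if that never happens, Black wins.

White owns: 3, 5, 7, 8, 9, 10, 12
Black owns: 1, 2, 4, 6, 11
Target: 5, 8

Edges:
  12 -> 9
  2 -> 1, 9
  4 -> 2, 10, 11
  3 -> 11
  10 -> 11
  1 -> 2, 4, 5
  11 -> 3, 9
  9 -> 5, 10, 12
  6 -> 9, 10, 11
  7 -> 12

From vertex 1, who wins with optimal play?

Black

A0 = {5, 8}
A1: add {9} — 9 (White) has 9→5.
A2: add {12} — 12 (White) has 12→9.
A3: add {7} — 7 (White) has 7→12.
A4 = A3; e.g. 1 (Black) can still go to 2. Fixed point.
1 never enters the attractor, so Black can avoid the target forever.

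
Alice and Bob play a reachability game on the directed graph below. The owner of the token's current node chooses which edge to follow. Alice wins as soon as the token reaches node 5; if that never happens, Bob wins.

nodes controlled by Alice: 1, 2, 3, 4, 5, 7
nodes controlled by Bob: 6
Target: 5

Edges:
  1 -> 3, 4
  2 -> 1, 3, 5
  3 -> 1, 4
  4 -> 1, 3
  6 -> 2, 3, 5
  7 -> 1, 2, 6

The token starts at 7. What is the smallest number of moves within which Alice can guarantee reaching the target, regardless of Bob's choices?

A0 = {5}
A1: add {2} — 2 (Alice) has 2→5.
A2: add {7} — 7 (Alice) has 7→2.
A3 = A2; e.g. 1 (Alice) has no edge into A2. Fixed point.
7 enters the attractor at level 2, so Alice can force the target in 2 moves from there.

2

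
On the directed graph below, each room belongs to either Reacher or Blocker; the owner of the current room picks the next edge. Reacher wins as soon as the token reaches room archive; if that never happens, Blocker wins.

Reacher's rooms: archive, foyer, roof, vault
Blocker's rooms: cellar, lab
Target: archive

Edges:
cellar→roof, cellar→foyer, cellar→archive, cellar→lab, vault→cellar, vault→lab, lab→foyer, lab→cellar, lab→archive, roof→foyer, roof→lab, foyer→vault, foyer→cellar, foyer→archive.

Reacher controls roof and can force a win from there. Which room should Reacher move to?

A0 = {archive}
A1: add {foyer} — foyer (Reacher) has foyer→archive.
A2: add {roof} — roof (Reacher) has roof→foyer.
A3 = A2; e.g. vault (Reacher) has no edge into A2. Fixed point.
From roof, successor foyer is in the attractor (rank 1); the other successor lab is not.

foyer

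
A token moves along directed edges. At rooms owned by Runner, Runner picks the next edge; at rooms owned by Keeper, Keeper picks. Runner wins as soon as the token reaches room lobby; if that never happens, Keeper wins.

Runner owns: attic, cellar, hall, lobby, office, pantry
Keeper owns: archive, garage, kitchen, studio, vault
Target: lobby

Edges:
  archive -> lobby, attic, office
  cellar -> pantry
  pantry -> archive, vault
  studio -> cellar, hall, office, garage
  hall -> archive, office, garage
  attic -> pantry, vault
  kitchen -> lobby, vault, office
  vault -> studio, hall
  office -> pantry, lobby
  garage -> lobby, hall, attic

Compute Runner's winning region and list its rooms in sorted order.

hall, lobby, office

A0 = {lobby}
A1: add {office} — office (Runner) has office→lobby.
A2: add {hall} — hall (Runner) has hall→office.
A3 = A2; e.g. archive (Keeper) can still go to attic. Fixed point.
Runner's winning region = {hall, lobby, office}.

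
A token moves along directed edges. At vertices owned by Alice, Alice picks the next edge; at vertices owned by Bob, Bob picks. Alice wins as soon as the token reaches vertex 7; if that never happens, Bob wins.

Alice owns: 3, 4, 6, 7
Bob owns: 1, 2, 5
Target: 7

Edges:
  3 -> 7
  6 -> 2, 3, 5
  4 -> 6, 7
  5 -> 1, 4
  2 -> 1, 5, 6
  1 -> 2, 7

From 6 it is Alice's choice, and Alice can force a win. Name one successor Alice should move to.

3

A0 = {7}
A1: add {3, 4} — 3 (Alice) has 3→7; 4 (Alice) has 4→7.
A2: add {6} — 6 (Alice) has 6→3.
A3 = A2; e.g. 1 (Bob) can still go to 2. Fixed point.
From 6, successor 3 is in the attractor (rank 1); the other successors 2, 5 are not.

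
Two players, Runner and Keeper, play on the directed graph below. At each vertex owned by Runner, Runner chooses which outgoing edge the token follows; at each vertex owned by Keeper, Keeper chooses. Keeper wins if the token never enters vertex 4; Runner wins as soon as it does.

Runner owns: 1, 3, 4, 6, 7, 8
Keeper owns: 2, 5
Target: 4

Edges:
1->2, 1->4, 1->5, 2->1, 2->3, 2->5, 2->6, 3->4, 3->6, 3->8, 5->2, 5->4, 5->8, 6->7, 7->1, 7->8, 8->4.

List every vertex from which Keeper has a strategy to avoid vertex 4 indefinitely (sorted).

2, 5

A0 = {4}
A1: add {1, 3, 8} — 1 (Runner) has 1→4; 3 (Runner) has 3→4; 8 (Runner) has 8→4.
A2: add {7} — 7 (Runner) has 7→1.
A3: add {6} — 6 (Runner) has 6→7.
A4 = A3; e.g. 2 (Keeper) can still go to 5. Fixed point.
Runner's attractor = {1, 3, 4, 6, 7, 8}; Keeper avoids the target exactly from the complement.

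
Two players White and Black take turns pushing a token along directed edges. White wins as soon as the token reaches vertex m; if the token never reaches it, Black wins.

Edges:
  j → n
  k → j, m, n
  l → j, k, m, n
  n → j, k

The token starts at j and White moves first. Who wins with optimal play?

Track states (vertex, player-to-move).
A0 = {(m,White), (m,Black)}
A1: add {(k,White), (l,White)}.
A2 = A1; e.g. (j,White) stays out. (j,White) never enters ⇒ Black avoids the target.

Black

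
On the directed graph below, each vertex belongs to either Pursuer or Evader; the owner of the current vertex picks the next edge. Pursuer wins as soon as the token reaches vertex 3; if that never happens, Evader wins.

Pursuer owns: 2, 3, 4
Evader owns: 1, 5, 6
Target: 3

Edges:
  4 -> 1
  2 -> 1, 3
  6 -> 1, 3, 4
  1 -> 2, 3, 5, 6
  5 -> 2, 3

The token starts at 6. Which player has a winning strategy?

Evader

A0 = {3}
A1: add {2} — 2 (Pursuer) has 2→3.
A2: add {5} — 5 (Evader): all of {2, 3} already in.
A3 = A2; e.g. 1 (Evader) can still go to 6. Fixed point.
6 never enters the attractor, so Evader can avoid the target forever.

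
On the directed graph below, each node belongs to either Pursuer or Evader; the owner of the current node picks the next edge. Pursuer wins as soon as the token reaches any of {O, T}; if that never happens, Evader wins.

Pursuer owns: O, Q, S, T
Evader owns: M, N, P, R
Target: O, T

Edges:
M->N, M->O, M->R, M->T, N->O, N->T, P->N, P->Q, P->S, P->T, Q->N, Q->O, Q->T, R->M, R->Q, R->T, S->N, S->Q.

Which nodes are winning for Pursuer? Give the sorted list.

A0 = {O, T}
A1: add {N, Q} — N (Evader): all of {O, T} already in; Q (Pursuer) has Q→O.
A2: add {S} — S (Pursuer) has S→N.
A3: add {P} — P (Evader): all of {N, Q, S, T} already in.
A4 = A3; e.g. M (Evader) can still go to R. Fixed point.
Pursuer's winning region = {N, O, P, Q, S, T}.

N, O, P, Q, S, T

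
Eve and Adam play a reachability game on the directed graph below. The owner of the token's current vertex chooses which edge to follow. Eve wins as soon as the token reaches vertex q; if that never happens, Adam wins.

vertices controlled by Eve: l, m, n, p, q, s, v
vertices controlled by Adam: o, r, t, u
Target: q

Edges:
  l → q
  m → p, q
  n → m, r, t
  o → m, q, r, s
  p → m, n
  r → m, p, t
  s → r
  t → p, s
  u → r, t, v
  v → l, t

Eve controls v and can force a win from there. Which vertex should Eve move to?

A0 = {q}
A1: add {l, m} — l (Eve) has l→q; m (Eve) has m→q.
A2: add {n, p, v} — n (Eve) has n→m; p (Eve) has p→m; v (Eve) has v→l.
A3 = A2; e.g. o (Adam) can still go to r. Fixed point.
From v, successor l is in the attractor (rank 1); the other successor t is not.

l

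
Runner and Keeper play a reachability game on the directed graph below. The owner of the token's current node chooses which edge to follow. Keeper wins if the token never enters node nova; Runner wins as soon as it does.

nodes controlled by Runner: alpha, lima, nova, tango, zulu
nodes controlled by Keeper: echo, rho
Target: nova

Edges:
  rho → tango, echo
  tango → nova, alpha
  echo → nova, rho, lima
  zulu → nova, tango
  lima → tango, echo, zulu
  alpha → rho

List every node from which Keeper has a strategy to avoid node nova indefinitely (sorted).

A0 = {nova}
A1: add {tango, zulu} — tango (Runner) has tango→nova; zulu (Runner) has zulu→nova.
A2: add {lima} — lima (Runner) has lima→tango.
A3 = A2; e.g. rho (Keeper) can still go to echo. Fixed point.
Runner's attractor = {lima, nova, tango, zulu}; Keeper avoids the target exactly from the complement.

alpha, echo, rho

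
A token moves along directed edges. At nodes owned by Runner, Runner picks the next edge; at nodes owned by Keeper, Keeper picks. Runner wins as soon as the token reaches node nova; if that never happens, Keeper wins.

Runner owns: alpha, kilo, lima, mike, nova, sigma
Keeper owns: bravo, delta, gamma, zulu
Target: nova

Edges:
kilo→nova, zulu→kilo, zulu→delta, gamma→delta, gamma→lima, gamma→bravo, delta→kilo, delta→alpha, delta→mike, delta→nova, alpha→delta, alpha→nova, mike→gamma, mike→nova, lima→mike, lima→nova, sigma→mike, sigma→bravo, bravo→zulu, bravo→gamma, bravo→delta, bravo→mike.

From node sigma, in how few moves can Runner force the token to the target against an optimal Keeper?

A0 = {nova}
A1: add {alpha, kilo, lima, mike} — kilo (Runner) has kilo→nova; alpha (Runner) has alpha→nova; mike (Runner) has mike→nova; lima (Runner) has lima→nova.
A2: add {delta, sigma} — delta (Keeper): all of {kilo, alpha, mike, nova} already in; sigma (Runner) has sigma→mike.
sigma enters the attractor at level 2, so Runner can force the target in 2 moves from there.

2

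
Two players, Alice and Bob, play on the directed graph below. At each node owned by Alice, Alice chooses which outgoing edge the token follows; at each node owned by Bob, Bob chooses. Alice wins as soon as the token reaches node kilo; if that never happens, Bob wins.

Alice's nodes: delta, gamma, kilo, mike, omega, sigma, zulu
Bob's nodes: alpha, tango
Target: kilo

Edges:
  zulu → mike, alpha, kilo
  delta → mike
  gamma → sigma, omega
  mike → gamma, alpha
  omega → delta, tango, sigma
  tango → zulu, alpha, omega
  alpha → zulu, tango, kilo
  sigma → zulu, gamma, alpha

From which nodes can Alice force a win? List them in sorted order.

A0 = {kilo}
A1: add {zulu} — zulu (Alice) has zulu→kilo.
A2: add {sigma} — sigma (Alice) has sigma→zulu.
A3: add {gamma, omega} — gamma (Alice) has gamma→sigma; omega (Alice) has omega→sigma.
A4: add {mike} — mike (Alice) has mike→gamma.
A5: add {delta} — delta (Alice) has delta→mike.
A6 = A5; e.g. tango (Bob) can still go to alpha. Fixed point.
Alice's winning region = {delta, gamma, kilo, mike, omega, sigma, zulu}.

delta, gamma, kilo, mike, omega, sigma, zulu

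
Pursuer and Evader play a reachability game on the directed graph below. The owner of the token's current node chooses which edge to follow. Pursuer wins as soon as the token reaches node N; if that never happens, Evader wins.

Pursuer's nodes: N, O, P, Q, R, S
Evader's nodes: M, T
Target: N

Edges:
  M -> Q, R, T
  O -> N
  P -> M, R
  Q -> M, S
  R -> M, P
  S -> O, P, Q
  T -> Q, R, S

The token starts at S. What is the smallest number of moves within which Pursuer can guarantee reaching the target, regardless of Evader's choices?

2

A0 = {N}
A1: add {O} — O (Pursuer) has O→N.
A2: add {S} — S (Pursuer) has S→O.
S enters the attractor at level 2, so Pursuer can force the target in 2 moves from there.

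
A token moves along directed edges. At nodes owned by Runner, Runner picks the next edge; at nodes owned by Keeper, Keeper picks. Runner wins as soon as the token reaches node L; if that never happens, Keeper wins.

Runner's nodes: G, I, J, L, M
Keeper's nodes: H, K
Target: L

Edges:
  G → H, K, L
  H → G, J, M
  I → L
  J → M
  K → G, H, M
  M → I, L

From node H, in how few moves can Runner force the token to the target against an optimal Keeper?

A0 = {L}
A1: add {G, I, M} — G (Runner) has G→L; I (Runner) has I→L; M (Runner) has M→L.
A2: add {J} — J (Runner) has J→M.
A3: add {H} — H (Keeper): all of {G, J, M} already in.
H enters the attractor at level 3, so Runner can force the target in 3 moves from there.

3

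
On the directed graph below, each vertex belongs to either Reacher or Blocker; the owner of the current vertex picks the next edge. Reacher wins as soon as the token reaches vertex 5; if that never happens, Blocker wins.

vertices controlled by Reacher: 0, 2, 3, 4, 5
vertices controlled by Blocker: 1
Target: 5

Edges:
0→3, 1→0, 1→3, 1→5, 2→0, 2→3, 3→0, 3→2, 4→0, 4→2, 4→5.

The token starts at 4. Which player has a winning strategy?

Reacher

A0 = {5}
A1: add {4} — 4 (Reacher) has 4→5.
A2 = A1; e.g. 0 (Reacher) has no edge into A1. Fixed point.
4 ∈ A1, so Reacher can force the target.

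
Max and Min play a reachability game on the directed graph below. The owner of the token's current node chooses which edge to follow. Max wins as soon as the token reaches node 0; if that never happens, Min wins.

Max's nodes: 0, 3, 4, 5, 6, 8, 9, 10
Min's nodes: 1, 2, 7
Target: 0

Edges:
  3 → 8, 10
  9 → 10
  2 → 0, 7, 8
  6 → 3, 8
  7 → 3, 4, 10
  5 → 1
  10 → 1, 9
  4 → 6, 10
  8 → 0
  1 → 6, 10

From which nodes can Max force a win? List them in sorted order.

A0 = {0}
A1: add {8} — 8 (Max) has 8→0.
A2: add {3, 6} — 3 (Max) has 3→8; 6 (Max) has 6→8.
A3: add {4} — 4 (Max) has 4→6.
A4 = A3; e.g. 1 (Min) can still go to 10. Fixed point.
Max's winning region = {0, 3, 4, 6, 8}.

0, 3, 4, 6, 8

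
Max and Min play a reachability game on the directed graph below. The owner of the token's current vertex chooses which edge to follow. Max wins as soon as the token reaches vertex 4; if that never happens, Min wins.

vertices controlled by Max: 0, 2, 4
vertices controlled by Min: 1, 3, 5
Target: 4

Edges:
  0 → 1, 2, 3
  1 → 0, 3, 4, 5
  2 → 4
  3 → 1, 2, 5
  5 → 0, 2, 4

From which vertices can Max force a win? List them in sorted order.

A0 = {4}
A1: add {2} — 2 (Max) has 2→4.
A2: add {0} — 0 (Max) has 0→2.
A3: add {5} — 5 (Min): all of {0, 2, 4} already in.
A4 = A3; e.g. 1 (Min) can still go to 3. Fixed point.
Max's winning region = {0, 2, 4, 5}.

0, 2, 4, 5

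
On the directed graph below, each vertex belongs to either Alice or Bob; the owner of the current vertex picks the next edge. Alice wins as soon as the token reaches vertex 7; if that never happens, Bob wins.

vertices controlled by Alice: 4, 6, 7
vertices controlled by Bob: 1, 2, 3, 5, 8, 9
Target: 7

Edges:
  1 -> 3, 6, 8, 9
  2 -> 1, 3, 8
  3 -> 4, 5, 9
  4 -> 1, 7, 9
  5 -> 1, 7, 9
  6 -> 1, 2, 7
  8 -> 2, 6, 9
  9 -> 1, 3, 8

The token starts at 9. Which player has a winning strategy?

A0 = {7}
A1: add {4, 6} — 4 (Alice) has 4→7; 6 (Alice) has 6→7.
A2 = A1; e.g. 1 (Bob) can still go to 3. Fixed point.
9 never enters the attractor, so Bob can avoid the target forever.

Bob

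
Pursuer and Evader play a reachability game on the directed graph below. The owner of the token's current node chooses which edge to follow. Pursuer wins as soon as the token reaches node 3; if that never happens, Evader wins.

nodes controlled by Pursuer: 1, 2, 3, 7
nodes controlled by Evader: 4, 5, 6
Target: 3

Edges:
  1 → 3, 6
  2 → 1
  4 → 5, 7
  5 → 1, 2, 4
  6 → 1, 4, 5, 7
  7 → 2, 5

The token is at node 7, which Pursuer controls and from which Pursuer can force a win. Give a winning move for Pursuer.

A0 = {3}
A1: add {1} — 1 (Pursuer) has 1→3.
A2: add {2} — 2 (Pursuer) has 2→1.
A3: add {7} — 7 (Pursuer) has 7→2.
A4 = A3; e.g. 4 (Evader) can still go to 5. Fixed point.
From 7, successor 2 is in the attractor (rank 2); the other successor 5 is not.

2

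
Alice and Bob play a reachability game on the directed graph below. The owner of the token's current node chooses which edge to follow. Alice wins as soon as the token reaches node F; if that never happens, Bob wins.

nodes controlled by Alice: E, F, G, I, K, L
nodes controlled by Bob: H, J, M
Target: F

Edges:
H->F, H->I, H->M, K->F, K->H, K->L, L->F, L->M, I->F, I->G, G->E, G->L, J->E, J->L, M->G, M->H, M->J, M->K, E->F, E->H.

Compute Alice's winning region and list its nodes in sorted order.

E, F, G, I, J, K, L

A0 = {F}
A1: add {E, I, K, L} — E (Alice) has E→F; I (Alice) has I→F; K (Alice) has K→F; L (Alice) has L→F.
A2: add {G, J} — G (Alice) has G→E; J (Bob): all of {E, L} already in.
A3 = A2; e.g. H (Bob) can still go to M. Fixed point.
Alice's winning region = {E, F, G, I, J, K, L}.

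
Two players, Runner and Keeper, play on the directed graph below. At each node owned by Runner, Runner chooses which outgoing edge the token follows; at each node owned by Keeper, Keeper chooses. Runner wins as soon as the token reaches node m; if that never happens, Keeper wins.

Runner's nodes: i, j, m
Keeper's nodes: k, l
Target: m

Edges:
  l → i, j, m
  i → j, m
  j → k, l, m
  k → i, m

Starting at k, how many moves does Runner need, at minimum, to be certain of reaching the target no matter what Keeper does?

A0 = {m}
A1: add {i, j} — i (Runner) has i→m; j (Runner) has j→m.
A2: add {k, l} — k (Keeper): all of {i, m} already in; l (Keeper): all of {i, j, m} already in.
A2 = all vertices. Fixed point.
k enters the attractor at level 2, so Runner can force the target in 2 moves from there.

2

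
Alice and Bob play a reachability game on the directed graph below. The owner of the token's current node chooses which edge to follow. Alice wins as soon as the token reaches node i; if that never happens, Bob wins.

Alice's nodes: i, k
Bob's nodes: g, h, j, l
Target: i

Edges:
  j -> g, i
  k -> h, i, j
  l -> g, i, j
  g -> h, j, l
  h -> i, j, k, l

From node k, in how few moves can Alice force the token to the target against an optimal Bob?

A0 = {i}
A1: add {k} — k (Alice) has k→i.
A2 = A1; e.g. g (Bob) can still go to h. Fixed point.
k enters the attractor at level 1, so Alice can force the target in 1 move from there.

1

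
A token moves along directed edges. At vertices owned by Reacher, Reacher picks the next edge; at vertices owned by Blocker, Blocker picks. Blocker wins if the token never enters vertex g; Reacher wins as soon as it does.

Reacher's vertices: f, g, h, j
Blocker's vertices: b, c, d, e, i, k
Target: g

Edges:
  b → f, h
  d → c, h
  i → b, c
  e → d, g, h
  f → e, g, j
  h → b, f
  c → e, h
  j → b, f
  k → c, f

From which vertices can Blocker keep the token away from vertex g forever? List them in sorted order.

A0 = {g}
A1: add {f} — f (Reacher) has f→g.
A2: add {h, j} — h (Reacher) has h→f; j (Reacher) has j→f.
A3: add {b} — b (Blocker): all of {f, h} already in.
A4 = A3; e.g. c (Blocker) can still go to e. Fixed point.
Reacher's attractor = {b, f, g, h, j}; Blocker avoids the target exactly from the complement.

c, d, e, i, k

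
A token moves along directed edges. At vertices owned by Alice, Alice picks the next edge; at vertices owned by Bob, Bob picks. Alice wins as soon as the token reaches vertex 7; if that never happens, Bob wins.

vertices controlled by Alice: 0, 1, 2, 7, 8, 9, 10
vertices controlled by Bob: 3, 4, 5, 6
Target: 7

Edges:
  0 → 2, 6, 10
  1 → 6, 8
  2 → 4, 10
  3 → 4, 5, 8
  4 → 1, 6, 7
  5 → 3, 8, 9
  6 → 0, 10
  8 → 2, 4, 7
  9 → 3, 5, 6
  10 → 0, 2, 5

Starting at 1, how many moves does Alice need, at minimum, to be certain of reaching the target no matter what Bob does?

2

A0 = {7}
A1: add {8} — 8 (Alice) has 8→7.
A2: add {1} — 1 (Alice) has 1→8.
A3 = A2; e.g. 0 (Alice) has no edge into A2. Fixed point.
1 enters the attractor at level 2, so Alice can force the target in 2 moves from there.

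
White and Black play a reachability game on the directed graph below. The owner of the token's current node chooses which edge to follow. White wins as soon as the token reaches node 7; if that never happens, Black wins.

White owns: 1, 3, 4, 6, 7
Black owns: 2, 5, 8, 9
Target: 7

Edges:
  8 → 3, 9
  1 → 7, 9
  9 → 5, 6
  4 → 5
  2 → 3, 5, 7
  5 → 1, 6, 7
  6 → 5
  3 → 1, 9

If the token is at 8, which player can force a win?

Black

A0 = {7}
A1: add {1} — 1 (White) has 1→7.
A2: add {3} — 3 (White) has 3→1.
A3 = A2; e.g. 2 (Black) can still go to 5. Fixed point.
8 never enters the attractor, so Black can avoid the target forever.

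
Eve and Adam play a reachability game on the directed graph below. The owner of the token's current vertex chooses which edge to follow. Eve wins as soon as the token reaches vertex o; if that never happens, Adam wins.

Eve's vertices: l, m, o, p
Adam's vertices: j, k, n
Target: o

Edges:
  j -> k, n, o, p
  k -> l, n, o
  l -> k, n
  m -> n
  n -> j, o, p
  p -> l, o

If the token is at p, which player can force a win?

Eve

A0 = {o}
A1: add {p} — p (Eve) has p→o.
A2 = A1; e.g. j (Adam) can still go to k. Fixed point.
p ∈ A1, so Eve can force the target.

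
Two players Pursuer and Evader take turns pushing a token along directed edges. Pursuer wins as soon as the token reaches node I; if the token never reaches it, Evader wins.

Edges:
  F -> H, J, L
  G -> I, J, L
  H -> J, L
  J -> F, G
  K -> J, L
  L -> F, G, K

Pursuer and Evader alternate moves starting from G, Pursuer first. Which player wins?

Track states (vertex, player-to-move).
A0 = {(I,Pursuer), (I,Evader)}
A1: add {(G,Pursuer)}.
(G,Pursuer) ∈ A1 ⇒ Pursuer forces the target.

Pursuer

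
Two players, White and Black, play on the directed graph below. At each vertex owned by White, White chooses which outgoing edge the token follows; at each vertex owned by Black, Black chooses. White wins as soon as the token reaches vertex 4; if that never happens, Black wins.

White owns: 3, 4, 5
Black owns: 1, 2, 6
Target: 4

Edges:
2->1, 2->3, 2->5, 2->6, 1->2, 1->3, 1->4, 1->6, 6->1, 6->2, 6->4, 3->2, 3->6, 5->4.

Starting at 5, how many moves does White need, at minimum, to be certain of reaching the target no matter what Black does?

A0 = {4}
A1: add {5} — 5 (White) has 5→4.
A2 = A1; e.g. 1 (Black) can still go to 2. Fixed point.
5 enters the attractor at level 1, so White can force the target in 1 move from there.

1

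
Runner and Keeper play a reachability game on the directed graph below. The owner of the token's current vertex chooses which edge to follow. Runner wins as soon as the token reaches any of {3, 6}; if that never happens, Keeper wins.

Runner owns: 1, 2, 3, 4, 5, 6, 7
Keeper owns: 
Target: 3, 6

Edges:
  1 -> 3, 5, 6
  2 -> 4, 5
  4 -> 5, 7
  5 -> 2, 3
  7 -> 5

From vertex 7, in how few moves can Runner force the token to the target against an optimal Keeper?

A0 = {3, 6}
A1: add {1, 5} — 1 (Runner) has 1→3; 5 (Runner) has 5→3.
A2: add {2, 4, 7} — 2 (Runner) has 2→5; 4 (Runner) has 4→5; 7 (Runner) has 7→5.
A2 = all vertices. Fixed point.
7 enters the attractor at level 2, so Runner can force the target in 2 moves from there.

2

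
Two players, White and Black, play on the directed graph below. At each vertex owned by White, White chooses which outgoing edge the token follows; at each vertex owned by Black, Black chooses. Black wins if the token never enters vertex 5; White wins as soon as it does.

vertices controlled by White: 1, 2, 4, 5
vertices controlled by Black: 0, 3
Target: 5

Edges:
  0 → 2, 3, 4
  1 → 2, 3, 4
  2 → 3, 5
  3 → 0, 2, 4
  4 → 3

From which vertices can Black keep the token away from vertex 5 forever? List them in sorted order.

0, 3, 4

A0 = {5}
A1: add {2} — 2 (White) has 2→5.
A2: add {1} — 1 (White) has 1→2.
A3 = A2; e.g. 0 (Black) can still go to 3. Fixed point.
White's attractor = {1, 2, 5}; Black avoids the target exactly from the complement.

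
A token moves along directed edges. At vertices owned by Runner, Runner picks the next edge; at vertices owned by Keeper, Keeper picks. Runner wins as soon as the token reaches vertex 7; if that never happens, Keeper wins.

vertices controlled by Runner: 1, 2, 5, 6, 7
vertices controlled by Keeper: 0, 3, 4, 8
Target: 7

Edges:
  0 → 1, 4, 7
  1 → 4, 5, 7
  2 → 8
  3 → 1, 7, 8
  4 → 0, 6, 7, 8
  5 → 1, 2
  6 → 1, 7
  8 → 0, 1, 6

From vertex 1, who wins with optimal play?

A0 = {7}
A1: add {1, 6} — 1 (Runner) has 1→7; 6 (Runner) has 6→7.
1 ∈ A1, so Runner can force the target.

Runner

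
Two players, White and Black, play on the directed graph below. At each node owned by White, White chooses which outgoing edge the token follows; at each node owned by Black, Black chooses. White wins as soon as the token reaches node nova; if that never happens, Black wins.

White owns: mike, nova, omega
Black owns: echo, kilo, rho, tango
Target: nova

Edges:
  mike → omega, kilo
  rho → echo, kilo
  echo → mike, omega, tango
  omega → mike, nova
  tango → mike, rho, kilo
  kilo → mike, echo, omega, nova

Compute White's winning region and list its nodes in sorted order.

A0 = {nova}
A1: add {omega} — omega (White) has omega→nova.
A2: add {mike} — mike (White) has mike→omega.
A3 = A2; e.g. rho (Black) can still go to echo. Fixed point.
White's winning region = {mike, nova, omega}.

mike, nova, omega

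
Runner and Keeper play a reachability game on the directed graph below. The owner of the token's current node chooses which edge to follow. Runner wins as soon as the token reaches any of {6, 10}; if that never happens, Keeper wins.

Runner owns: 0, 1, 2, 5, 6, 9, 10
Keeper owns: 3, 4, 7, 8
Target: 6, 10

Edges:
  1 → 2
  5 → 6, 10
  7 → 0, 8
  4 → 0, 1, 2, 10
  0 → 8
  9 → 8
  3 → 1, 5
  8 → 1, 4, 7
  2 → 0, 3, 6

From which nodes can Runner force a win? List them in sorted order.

A0 = {6, 10}
A1: add {2, 5} — 2 (Runner) has 2→6; 5 (Runner) has 5→6.
A2: add {1} — 1 (Runner) has 1→2.
A3: add {3} — 3 (Keeper): all of {1, 5} already in.
A4 = A3; e.g. 0 (Runner) has no edge into A3. Fixed point.
Runner's winning region = {1, 2, 3, 5, 6, 10}.

1, 2, 3, 5, 6, 10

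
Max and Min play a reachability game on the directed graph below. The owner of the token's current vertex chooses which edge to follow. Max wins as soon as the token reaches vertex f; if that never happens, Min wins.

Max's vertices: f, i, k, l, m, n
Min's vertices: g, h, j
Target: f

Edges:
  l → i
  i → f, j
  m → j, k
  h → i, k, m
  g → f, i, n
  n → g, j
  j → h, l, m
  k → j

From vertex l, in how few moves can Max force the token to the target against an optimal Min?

2

A0 = {f}
A1: add {i} — i (Max) has i→f.
A2: add {l} — l (Max) has l→i.
A3 = A2; e.g. g (Min) can still go to n. Fixed point.
l enters the attractor at level 2, so Max can force the target in 2 moves from there.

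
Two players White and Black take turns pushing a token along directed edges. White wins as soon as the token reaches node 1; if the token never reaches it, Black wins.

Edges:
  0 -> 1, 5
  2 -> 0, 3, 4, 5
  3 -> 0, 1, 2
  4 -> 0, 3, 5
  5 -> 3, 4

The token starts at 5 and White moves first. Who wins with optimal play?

Track states (vertex, player-to-move).
A0 = {(1,White), (1,Black)}
A1: add {(0,White), (3,White)}.
A2 = A1; e.g. (0,Black) stays out. (5,White) never enters ⇒ Black avoids the target.

Black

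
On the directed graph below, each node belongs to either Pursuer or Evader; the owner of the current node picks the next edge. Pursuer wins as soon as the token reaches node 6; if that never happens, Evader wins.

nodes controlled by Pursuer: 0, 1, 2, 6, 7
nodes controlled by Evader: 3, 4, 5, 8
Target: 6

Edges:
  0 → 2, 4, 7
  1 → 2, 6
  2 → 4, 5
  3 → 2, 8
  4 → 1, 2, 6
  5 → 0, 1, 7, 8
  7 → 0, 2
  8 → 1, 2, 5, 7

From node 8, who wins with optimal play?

Evader

A0 = {6}
A1: add {1} — 1 (Pursuer) has 1→6.
A2 = A1; e.g. 0 (Pursuer) has no edge into A1. Fixed point.
8 never enters the attractor, so Evader can avoid the target forever.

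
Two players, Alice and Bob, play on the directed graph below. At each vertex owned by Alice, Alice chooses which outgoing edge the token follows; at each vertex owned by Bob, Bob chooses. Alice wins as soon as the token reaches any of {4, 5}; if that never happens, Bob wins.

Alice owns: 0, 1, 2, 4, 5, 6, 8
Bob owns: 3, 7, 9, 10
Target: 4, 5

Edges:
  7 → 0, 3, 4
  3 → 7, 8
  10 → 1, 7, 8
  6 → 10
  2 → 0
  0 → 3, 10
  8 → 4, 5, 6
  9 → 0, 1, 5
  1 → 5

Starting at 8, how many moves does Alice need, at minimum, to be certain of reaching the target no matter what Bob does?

1

A0 = {4, 5}
A1: add {1, 8} — 1 (Alice) has 1→5; 8 (Alice) has 8→4.
A2 = A1; e.g. 0 (Alice) has no edge into A1. Fixed point.
8 enters the attractor at level 1, so Alice can force the target in 1 move from there.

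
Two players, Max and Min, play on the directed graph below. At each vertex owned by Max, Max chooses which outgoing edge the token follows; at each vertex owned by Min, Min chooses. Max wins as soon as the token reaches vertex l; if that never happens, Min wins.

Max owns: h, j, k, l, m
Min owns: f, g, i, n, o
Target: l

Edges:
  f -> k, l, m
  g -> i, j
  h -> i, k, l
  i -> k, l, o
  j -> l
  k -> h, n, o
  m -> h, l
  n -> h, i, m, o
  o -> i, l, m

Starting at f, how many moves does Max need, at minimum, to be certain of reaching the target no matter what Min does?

A0 = {l}
A1: add {h, j, m} — h (Max) has h→l; j (Max) has j→l; m (Max) has m→l.
A2: add {k} — k (Max) has k→h.
A3: add {f} — f (Min): all of {k, l, m} already in.
A4 = A3; e.g. g (Min) can still go to i. Fixed point.
f enters the attractor at level 3, so Max can force the target in 3 moves from there.

3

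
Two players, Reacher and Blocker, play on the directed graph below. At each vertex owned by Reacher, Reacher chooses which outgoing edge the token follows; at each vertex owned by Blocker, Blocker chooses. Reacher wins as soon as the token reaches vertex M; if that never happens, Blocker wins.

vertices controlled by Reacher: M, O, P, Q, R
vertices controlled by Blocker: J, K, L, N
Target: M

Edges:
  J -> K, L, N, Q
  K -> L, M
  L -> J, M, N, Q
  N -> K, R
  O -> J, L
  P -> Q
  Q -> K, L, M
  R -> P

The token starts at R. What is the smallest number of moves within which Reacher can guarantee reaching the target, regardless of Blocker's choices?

A0 = {M}
A1: add {Q} — Q (Reacher) has Q→M.
A2: add {P} — P (Reacher) has P→Q.
A3: add {R} — R (Reacher) has R→P.
A4 = A3; e.g. J (Blocker) can still go to K. Fixed point.
R enters the attractor at level 3, so Reacher can force the target in 3 moves from there.

3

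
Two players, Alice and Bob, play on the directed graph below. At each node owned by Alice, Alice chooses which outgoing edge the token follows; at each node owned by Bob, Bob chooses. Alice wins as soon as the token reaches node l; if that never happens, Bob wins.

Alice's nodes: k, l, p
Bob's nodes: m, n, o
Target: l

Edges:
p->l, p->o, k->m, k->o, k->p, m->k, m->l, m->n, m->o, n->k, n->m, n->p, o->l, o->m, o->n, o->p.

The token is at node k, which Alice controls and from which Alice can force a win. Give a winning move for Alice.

p

A0 = {l}
A1: add {p} — p (Alice) has p→l.
A2: add {k} — k (Alice) has k→p.
A3 = A2; e.g. m (Bob) can still go to n. Fixed point.
From k, successor p is in the attractor (rank 1); the other successors m, o are not.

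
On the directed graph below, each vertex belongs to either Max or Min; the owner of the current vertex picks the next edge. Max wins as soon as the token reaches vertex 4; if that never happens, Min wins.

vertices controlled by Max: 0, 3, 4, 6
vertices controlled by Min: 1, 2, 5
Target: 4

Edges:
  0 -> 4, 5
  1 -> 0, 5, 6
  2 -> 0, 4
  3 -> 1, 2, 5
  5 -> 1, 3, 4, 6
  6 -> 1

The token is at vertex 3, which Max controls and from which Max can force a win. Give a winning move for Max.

2

A0 = {4}
A1: add {0} — 0 (Max) has 0→4.
A2: add {2} — 2 (Min): all of {0, 4} already in.
A3: add {3} — 3 (Max) has 3→2.
A4 = A3; e.g. 1 (Min) can still go to 5. Fixed point.
From 3, successor 2 is in the attractor (rank 2); the other successors 1, 5 are not.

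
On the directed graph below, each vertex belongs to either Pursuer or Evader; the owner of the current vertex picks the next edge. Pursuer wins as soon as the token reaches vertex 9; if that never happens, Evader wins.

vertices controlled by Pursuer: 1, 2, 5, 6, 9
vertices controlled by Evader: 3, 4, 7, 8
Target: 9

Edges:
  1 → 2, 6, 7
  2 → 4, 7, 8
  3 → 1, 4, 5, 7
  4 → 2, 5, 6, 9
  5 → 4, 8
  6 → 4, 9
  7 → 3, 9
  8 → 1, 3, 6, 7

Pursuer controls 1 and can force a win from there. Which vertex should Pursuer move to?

6

A0 = {9}
A1: add {6} — 6 (Pursuer) has 6→9.
A2: add {1} — 1 (Pursuer) has 1→6.
A3 = A2; e.g. 2 (Pursuer) has no edge into A2. Fixed point.
From 1, successor 6 is in the attractor (rank 1); the other successors 2, 7 are not.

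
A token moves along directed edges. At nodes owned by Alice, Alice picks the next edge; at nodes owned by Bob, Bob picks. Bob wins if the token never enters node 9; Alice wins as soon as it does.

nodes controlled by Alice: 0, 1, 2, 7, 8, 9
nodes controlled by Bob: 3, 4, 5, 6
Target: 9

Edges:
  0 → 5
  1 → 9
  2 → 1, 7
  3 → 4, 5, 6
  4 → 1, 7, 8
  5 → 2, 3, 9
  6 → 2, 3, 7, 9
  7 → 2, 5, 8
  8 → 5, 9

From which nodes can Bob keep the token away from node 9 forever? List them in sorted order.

0, 3, 5, 6

A0 = {9}
A1: add {1, 8} — 1 (Alice) has 1→9; 8 (Alice) has 8→9.
A2: add {2, 7} — 2 (Alice) has 2→1; 7 (Alice) has 7→8.
A3: add {4} — 4 (Bob): all of {1, 7, 8} already in.
A4 = A3; e.g. 0 (Alice) has no edge into A3. Fixed point.
Alice's attractor = {1, 2, 4, 7, 8, 9}; Bob avoids the target exactly from the complement.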